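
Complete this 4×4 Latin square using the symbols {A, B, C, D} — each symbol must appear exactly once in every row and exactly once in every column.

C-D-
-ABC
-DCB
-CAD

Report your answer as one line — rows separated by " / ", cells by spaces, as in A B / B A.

C B D A / D A B C / A D C B / B C A D

Cell (r1,c2): row 1 has {C,D}; column 2 has {A,C,D} → B.
Cell (r1,c4): row 1 has {B,C,D}; column 4 has {B,C,D} → A.
Cell (r2,c1): row 2 has {A,B,C}; column 1 has {C} → D.
Cell (r3,c1): row 3 has {B,C,D}; column 1 has {C,D} → A.
Cell (r4,c1): row 4 has {A,C,D}; column 1 has {A,C,D} → B.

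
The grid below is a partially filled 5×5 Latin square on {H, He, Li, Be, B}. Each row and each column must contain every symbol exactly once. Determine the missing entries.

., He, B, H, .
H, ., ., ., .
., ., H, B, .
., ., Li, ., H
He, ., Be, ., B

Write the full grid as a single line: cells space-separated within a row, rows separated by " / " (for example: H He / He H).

Li He B H Be / H B He Be Li / Be Li H B He / B Be Li He H / He H Be Li B

(r2,c3): row 2 has {H}; column 3 has {H,Li,Be,B}, so it must be He.
(r5,c4): row 5 has {He,Be,B}; column 4 has {H,B}, so it must be Li.
(r2,c4): row 2 has {H,He}; column 4 has {H,Li,B}, so it must be Be.
(r2,c5): row 2 has {H,He,Be}; column 5 has {H,B}, so it must be Li.
(r4,c4): row 4 has {H,Li}; column 4 has {H,Li,Be,B}, so it must be He.
(r5,c2): row 5 has {He,Li,Be,B}; column 2 has {He}, so it must be H.
(r1,c5): row 1 has {H,He,B}; column 5 has {H,Li,B}, so it must be Be.
(r2,c2): row 2 has {H,He,Li,Be}; column 2 has {H,He}, so it must be B.
(r3,c5): row 3 has {H,B}; column 5 has {H,Li,Be,B}, so it must be He.
(r4,c2): row 4 has {H,He,Li}; column 2 has {H,He,B}, so it must be Be.
(r1,c1): row 1 has {H,He,Be,B}; column 1 has {H,He}, so it must be Li.
(r3,c1): row 3 has {H,He,B}; column 1 has {H,He,Li}, so it must be Be.
(r3,c2): row 3 has {H,He,Be,B}; column 2 has {H,He,Be,B}, so it must be Li.
(r4,c1): row 4 has {H,He,Li,Be}; column 1 has {H,He,Li,Be}, so it must be B.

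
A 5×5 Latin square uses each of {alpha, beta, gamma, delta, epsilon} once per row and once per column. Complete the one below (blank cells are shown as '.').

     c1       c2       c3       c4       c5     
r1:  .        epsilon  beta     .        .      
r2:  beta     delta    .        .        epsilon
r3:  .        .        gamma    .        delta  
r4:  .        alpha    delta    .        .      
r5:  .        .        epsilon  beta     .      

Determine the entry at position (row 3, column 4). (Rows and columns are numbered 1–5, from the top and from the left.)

alpha

Cell (r2,c3): row 2 has {beta,delta,epsilon}; column 3 has {beta,gamma,delta,epsilon} → alpha.
Cell (r2,c4): row 2 has {alpha,beta,delta,epsilon}; column 4 has {beta} → gamma.
Cell (r3,c2): row 3 has {gamma,delta}; column 2 has {alpha,delta,epsilon} → beta.
Cell (r4,c4): row 4 has {alpha,delta}; column 4 has {beta,gamma} → epsilon.
Cell (r5,c2): row 5 has {beta,epsilon}; column 2 has {alpha,beta,delta,epsilon} → gamma.
Cell (r5,c5): row 5 has {beta,gamma,epsilon}; column 5 has {delta,epsilon} → alpha.
Cell (r1,c5): row 1 has {beta,epsilon}; column 5 has {alpha,delta,epsilon} → gamma.
Cell (r3,c4): row 3 has {beta,gamma,delta}; column 4 has {beta,gamma,epsilon} → alpha.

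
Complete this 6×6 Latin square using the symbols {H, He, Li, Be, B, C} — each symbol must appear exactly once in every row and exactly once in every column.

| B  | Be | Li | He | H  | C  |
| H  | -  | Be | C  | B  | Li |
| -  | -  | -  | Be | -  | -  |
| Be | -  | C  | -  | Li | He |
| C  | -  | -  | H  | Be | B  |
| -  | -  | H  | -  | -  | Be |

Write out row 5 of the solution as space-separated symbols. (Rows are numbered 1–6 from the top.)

C Li He H Be B

Cell (r2,c2): row 2 has {H,Li,Be,B,C}; column 2 has {Be} → He.
Cell (r3,c6): row 3 has {Be}; column 6 has {He,Li,Be,B,C} → H.
Cell (r4,c4): row 4 has {He,Li,Be,C}; column 4 has {H,He,Be,C} → B.
Cell (r5,c2): row 5 has {H,Be,B,C}; column 2 has {He,Be} → Li.
Cell (r5,c3): row 5 has {H,Li,Be,B,C}; column 3 has {H,Li,Be,C} → He.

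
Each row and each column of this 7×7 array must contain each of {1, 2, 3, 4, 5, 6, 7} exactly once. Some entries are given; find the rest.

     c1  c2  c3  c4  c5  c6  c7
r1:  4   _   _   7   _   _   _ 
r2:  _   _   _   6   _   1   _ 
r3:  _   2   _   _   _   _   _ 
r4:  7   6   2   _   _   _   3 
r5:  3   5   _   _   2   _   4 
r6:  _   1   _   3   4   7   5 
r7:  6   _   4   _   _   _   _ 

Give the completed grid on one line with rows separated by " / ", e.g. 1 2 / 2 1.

4 3 1 7 5 2 6 / 5 4 3 6 7 1 2 / 1 2 5 4 6 3 7 / 7 6 2 5 1 4 3 / 3 5 7 1 2 6 4 / 2 1 6 3 4 7 5 / 6 7 4 2 3 5 1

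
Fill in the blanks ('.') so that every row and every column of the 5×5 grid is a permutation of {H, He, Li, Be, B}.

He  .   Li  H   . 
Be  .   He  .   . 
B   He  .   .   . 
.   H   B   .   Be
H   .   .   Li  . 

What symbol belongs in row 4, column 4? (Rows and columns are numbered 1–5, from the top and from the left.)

He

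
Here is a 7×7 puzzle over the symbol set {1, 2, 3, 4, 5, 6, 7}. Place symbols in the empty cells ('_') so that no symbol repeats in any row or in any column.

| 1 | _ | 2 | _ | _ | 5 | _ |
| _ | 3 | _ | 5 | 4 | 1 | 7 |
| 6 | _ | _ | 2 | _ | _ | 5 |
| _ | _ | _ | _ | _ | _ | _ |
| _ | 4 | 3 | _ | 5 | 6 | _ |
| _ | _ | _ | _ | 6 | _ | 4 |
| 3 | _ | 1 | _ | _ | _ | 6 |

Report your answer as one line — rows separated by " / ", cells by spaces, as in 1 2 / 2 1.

1 6 2 4 7 5 3 / 2 3 6 5 4 1 7 / 6 7 4 2 1 3 5 / 4 2 5 6 3 7 1 / 7 4 3 1 5 6 2 / 5 1 7 3 6 2 4 / 3 5 1 7 2 4 6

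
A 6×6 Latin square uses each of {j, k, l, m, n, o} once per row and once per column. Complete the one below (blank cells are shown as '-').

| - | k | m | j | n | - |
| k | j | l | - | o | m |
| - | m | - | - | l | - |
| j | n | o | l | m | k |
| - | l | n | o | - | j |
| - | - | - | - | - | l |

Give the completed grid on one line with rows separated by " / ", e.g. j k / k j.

(r1,c6) = o
(r2,c4) = n
(r3,c4) = k
(r3,c6) = n
(r5,c1) = m
(r5,c5) = k
(r6,c2) = o
(r6,c4) = m
(r6,c5) = j
(r1,c1) = l
(r3,c1) = o
(r3,c3) = j
(r6,c1) = n
(r6,c3) = k

l k m j n o / k j l n o m / o m j k l n / j n o l m k / m l n o k j / n o k m j l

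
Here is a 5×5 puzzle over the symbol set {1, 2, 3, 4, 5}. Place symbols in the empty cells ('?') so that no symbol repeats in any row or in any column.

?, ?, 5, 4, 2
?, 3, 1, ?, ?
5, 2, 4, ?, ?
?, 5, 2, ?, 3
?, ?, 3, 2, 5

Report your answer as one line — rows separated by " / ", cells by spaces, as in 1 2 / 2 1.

3 1 5 4 2 / 2 3 1 5 4 / 5 2 4 3 1 / 4 5 2 1 3 / 1 4 3 2 5

(r1,c2) = 1
(r2,c4) = 5
(r2,c5) = 4
(r3,c5) = 1
(r4,c4) = 1
(r5,c2) = 4
(r1,c1) = 3
(r2,c1) = 2
(r3,c4) = 3
(r4,c1) = 4
(r5,c1) = 1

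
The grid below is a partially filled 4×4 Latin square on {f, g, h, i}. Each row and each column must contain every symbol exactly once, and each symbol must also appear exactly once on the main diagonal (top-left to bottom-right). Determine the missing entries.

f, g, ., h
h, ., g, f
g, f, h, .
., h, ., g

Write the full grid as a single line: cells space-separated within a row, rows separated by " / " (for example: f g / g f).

f g i h / h i g f / g f h i / i h f g

(r1,c3): row 1 has {f,g,h}; column 3 has {g,h}, so it must be i.
(r2,c2): row 2 has {f,g,h}; column 2 has {f,g,h}; the diagonal has {f,g,h}, so it must be i.
(r3,c4): row 3 has {f,g,h}; column 4 has {f,g,h}, so it must be i.
(r4,c1): row 4 has {g,h}; column 1 has {f,g,h}, so it must be i.
(r4,c3): row 4 has {g,h,i}; column 3 has {g,h,i}, so it must be f.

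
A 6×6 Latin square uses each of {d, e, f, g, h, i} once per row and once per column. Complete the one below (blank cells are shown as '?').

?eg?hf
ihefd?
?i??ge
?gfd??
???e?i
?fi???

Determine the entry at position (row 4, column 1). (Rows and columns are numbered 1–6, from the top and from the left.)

e

(r1,c1) = d
(r1,c4) = i
(r2,c6) = g
(r3,c4) = h
(r4,c6) = h
(r5,c2) = d
(r5,c3) = h
(r5,c5) = f
(r6,c4) = g
(r6,c5) = e
(r6,c6) = d
(r3,c1) = f
(r3,c3) = d
(r4,c1) = e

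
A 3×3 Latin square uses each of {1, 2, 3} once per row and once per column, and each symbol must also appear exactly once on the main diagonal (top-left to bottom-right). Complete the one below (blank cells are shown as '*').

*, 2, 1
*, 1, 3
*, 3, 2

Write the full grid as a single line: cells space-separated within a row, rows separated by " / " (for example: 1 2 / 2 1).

3 2 1 / 2 1 3 / 1 3 2

Cell (r1,c1): row 1 has {1,2}; column 1 is empty so far; the diagonal has {1,2} → 3.
Cell (r2,c1): row 2 has {1,3}; column 1 has {3} → 2.
Cell (r3,c1): row 3 has {2,3}; column 1 has {2,3} → 1.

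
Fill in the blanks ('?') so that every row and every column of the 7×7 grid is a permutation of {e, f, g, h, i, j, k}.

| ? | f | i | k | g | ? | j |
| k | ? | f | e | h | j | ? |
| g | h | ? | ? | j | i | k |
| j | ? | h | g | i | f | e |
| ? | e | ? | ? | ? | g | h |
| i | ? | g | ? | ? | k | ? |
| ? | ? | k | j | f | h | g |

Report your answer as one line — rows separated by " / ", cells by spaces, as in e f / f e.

h f i k g e j / k g f e h j i / g h e f j i k / j k h g i f e / f e j i k g h / i j g h e k f / e i k j f h g

(r1,c6) = e
(r2,c7) = i
(r3,c3) = e
(r3,c4) = f
(r4,c2) = k
(r5,c1) = f
(r5,c3) = j
(r5,c4) = i
(r5,c5) = k
(r6,c2) = j
(r6,c4) = h
(r6,c5) = e
(r6,c7) = f
(r7,c1) = e
(r7,c2) = i
(r1,c1) = h
(r2,c2) = g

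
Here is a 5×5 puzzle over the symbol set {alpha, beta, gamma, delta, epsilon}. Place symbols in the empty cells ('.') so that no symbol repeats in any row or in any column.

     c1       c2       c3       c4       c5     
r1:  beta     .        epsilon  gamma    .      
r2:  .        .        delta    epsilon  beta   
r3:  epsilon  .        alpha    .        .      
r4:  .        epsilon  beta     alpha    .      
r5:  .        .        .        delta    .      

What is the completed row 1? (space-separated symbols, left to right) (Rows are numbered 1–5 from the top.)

At row 3, column 4: row 3 has {alpha,epsilon}; column 4 has {alpha,gamma,delta,epsilon}; that leaves beta.
At row 5, column 3: row 5 has {delta}; column 3 has {alpha,beta,delta,epsilon}; that leaves gamma.
At row 5, column 1: row 5 has {gamma,delta}; column 1 has {beta,epsilon}; that leaves alpha.
At row 5, column 2: row 5 has {alpha,gamma,delta}; column 2 has {epsilon}; that leaves beta.
At row 5, column 5: row 5 has {alpha,beta,gamma,delta}; column 5 has {beta}; that leaves epsilon.
At row 2, column 1: row 2 has {beta,delta,epsilon}; column 1 has {alpha,beta,epsilon}; that leaves gamma.
At row 2, column 2: row 2 has {beta,gamma,delta,epsilon}; column 2 has {beta,epsilon}; that leaves alpha.
At row 4, column 1: row 4 has {alpha,beta,epsilon}; column 1 has {alpha,beta,gamma,epsilon}; that leaves delta.
At row 4, column 5: row 4 has {alpha,beta,delta,epsilon}; column 5 has {beta,epsilon}; that leaves gamma.
At row 1, column 2: row 1 has {beta,gamma,epsilon}; column 2 has {alpha,beta,epsilon}; that leaves delta.
At row 1, column 5: row 1 has {beta,gamma,delta,epsilon}; column 5 has {beta,gamma,epsilon}; that leaves alpha.

beta delta epsilon gamma alpha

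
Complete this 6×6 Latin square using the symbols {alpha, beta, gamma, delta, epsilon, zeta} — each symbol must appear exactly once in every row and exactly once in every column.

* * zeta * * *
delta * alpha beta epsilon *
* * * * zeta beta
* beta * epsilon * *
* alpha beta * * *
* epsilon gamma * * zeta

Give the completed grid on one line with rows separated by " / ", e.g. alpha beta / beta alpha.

epsilon gamma zeta alpha beta delta / delta zeta alpha beta epsilon gamma / alpha delta epsilon gamma zeta beta / zeta beta delta epsilon gamma alpha / gamma alpha beta zeta delta epsilon / beta epsilon gamma delta alpha zeta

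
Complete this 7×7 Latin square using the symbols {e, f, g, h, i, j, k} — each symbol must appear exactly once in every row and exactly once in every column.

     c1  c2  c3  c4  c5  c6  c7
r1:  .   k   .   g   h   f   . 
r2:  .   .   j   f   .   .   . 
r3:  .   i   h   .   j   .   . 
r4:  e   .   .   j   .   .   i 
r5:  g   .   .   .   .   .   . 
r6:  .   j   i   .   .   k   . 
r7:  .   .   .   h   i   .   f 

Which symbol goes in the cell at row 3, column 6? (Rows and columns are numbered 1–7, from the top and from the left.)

Cell (r1,c3): row 1 has {f,g,h,k}; column 3 has {h,i,j} → e.
Cell (r1,c7): row 1 has {e,f,g,h,k}; column 7 has {f,i} → j.
Cell (r6,c4): row 6 has {i,j,k}; column 4 has {f,g,h,j} → e.
Cell (r1,c1): row 1 has {e,f,g,h,j,k}; column 1 has {e,g} → i.
Cell (r3,c4): row 3 has {h,i,j}; column 4 has {e,f,g,h,j} → k.
Cell (r5,c4): row 5 has {g}; column 4 has {e,f,g,h,j,k} → i.
Cell (r3,c1): row 3 has {h,i,j,k}; column 1 has {e,g,i} → f.
Cell (r6,c1): row 6 has {e,i,j,k}; column 1 has {e,f,g,i} → h.
Cell (r6,c7): row 6 has {e,h,i,j,k}; column 7 has {f,i,j} → g.
Cell (r2,c1): row 2 has {f,j}; column 1 has {e,f,g,h,i} → k.
Cell (r3,c7): row 3 has {f,h,i,j,k}; column 7 has {f,g,i,j} → e.
Cell (r6,c5): row 6 has {e,g,h,i,j,k}; column 5 has {h,i,j} → f.
Cell (r7,c1): row 7 has {f,h,i}; column 1 has {e,f,g,h,i,k} → j.
Cell (r2,c7): row 2 has {f,j,k}; column 7 has {e,f,g,i,j} → h.
Cell (r3,c6): row 3 has {e,f,h,i,j,k}; column 6 has {f,k} → g.

g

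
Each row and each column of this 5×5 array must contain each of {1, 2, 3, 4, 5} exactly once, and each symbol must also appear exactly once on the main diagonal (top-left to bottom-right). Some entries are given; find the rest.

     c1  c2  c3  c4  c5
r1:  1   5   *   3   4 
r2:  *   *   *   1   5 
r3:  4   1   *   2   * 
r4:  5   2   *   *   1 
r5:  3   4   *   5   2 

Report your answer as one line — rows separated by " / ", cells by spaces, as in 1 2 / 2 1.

(r1,c3) = 2
(r2,c1) = 2
(r2,c2) = 3
(r2,c3) = 4
(r3,c3) = 5
(r3,c5) = 3
(r4,c3) = 3
(r4,c4) = 4
(r5,c3) = 1

1 5 2 3 4 / 2 3 4 1 5 / 4 1 5 2 3 / 5 2 3 4 1 / 3 4 1 5 2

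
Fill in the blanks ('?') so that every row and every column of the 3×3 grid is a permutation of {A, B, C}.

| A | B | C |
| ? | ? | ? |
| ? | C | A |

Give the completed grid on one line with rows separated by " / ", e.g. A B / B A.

(r2,c2) = A
(r2,c3) = B
(r3,c1) = B
(r2,c1) = C

A B C / C A B / B C A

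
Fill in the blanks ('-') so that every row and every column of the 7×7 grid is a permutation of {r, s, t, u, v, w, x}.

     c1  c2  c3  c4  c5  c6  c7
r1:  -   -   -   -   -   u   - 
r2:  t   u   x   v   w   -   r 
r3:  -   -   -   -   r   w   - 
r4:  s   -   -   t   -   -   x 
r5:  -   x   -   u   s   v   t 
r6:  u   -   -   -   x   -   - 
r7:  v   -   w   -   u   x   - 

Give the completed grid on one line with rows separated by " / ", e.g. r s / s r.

r s v x t u w / t u x v w s r / x v t s r w u / s w u t v r x / w x r u s v t / u r s w x t v / v t w r u x s

row 2 has {r,t,u,v,w,x}; column 6 has {u,v,w,x} — only s is left for (r2,c6).
row 3 has {r,w}; column 1 has {s,t,u,v} — only x is left for (r3,c1).
row 3 has {r,w,x}; column 4 has {t,u,v} — only s is left for (r3,c4).
row 4 has {s,t,x}; column 5 has {r,s,u,w,x} — only v is left for (r4,c5).
row 4 has {s,t,v,x}; column 6 has {s,u,v,w,x} — only r is left for (r4,c6).
row 5 has {s,t,u,v,x}; column 3 has {w,x} — only r is left for (r5,c3).
row 6 has {u,x}; column 6 has {r,s,u,v,w,x} — only t is left for (r6,c6).
row 7 has {u,v,w,x}; column 4 has {s,t,u,v} — only r is left for (r7,c4).
row 7 has {r,u,v,w,x}; column 7 has {r,t,x} — only s is left for (r7,c7).
row 1 has {u}; column 5 has {r,s,u,v,w,x} — only t is left for (r1,c5).
row 4 has {r,s,t,v,x}; column 2 has {u,x} — only w is left for (r4,c2).
row 4 has {r,s,t,v,w,x}; column 3 has {r,w,x} — only u is left for (r4,c3).
row 5 has {r,s,t,u,v,x}; column 1 has {s,t,u,v,x} — only w is left for (r5,c1).
row 6 has {t,u,x}; column 4 has {r,s,t,u,v} — only w is left for (r6,c4).
row 6 has {t,u,w,x}; column 7 has {r,s,t,x} — only v is left for (r6,c7).
row 7 has {r,s,u,v,w,x}; column 2 has {u,w,x} — only t is left for (r7,c2).
row 1 has {t,u}; column 1 has {s,t,u,v,w,x} — only r is left for (r1,c1).
row 1 has {r,t,u}; column 4 has {r,s,t,u,v,w} — only x is left for (r1,c4).
row 1 has {r,t,u,x}; column 7 has {r,s,t,v,x} — only w is left for (r1,c7).
row 3 has {r,s,w,x}; column 2 has {t,u,w,x} — only v is left for (r3,c2).
row 3 has {r,s,v,w,x}; column 3 has {r,u,w,x} — only t is left for (r3,c3).
row 3 has {r,s,t,v,w,x}; column 7 has {r,s,t,v,w,x} — only u is left for (r3,c7).
row 6 has {t,u,v,w,x}; column 3 has {r,t,u,w,x} — only s is left for (r6,c3).
row 1 has {r,t,u,w,x}; column 2 has {t,u,v,w,x} — only s is left for (r1,c2).
row 1 has {r,s,t,u,w,x}; column 3 has {r,s,t,u,w,x} — only v is left for (r1,c3).
row 6 has {s,t,u,v,w,x}; column 2 has {s,t,u,v,w,x} — only r is left for (r6,c2).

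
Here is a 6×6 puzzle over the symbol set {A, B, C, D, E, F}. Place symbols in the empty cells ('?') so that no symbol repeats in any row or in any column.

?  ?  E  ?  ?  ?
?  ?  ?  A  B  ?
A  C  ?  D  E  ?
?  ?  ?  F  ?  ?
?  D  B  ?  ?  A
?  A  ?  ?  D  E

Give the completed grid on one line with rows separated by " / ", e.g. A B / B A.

(r3,c3): row 3 has {A,C,D,E}; column 3 has {B,E}, so it must be F.
(r3,c6): row 3 has {A,C,D,E,F}; column 6 has {A,E}, so it must be B.
(r6,c3): row 6 has {A,D,E}; column 3 has {B,E,F}, so it must be C.
(r6,c4): row 6 has {A,C,D,E}; column 4 has {A,D,F}, so it must be B.
(r1,c4): row 1 has {E}; column 4 has {A,B,D,F}, so it must be C.
(r2,c3): row 2 has {A,B}; column 3 has {B,C,E,F}, so it must be D.
(r4,c3): row 4 has {F}; column 3 has {B,C,D,E,F}, so it must be A.
(r4,c5): row 4 has {A,F}; column 5 has {B,D,E}, so it must be C.
(r4,c6): row 4 has {A,C,F}; column 6 has {A,B,E}, so it must be D.
(r5,c4): row 5 has {A,B,D}; column 4 has {A,B,C,D,F}, so it must be E.
(r5,c5): row 5 has {A,B,D,E}; column 5 has {B,C,D,E}, so it must be F.
(r6,c1): row 6 has {A,B,C,D,E}; column 1 has {A}, so it must be F.
(r1,c5): row 1 has {C,E}; column 5 has {B,C,D,E,F}, so it must be A.
(r1,c6): row 1 has {A,C,E}; column 6 has {A,B,D,E}, so it must be F.
(r2,c6): row 2 has {A,B,D}; column 6 has {A,B,D,E,F}, so it must be C.
(r5,c1): row 5 has {A,B,D,E,F}; column 1 has {A,F}, so it must be C.
(r1,c2): row 1 has {A,C,E,F}; column 2 has {A,C,D}, so it must be B.
(r2,c1): row 2 has {A,B,C,D}; column 1 has {A,C,F}, so it must be E.
(r2,c2): row 2 has {A,B,C,D,E}; column 2 has {A,B,C,D}, so it must be F.
(r4,c1): row 4 has {A,C,D,F}; column 1 has {A,C,E,F}, so it must be B.
(r4,c2): row 4 has {A,B,C,D,F}; column 2 has {A,B,C,D,F}, so it must be E.
(r1,c1): row 1 has {A,B,C,E,F}; column 1 has {A,B,C,E,F}, so it must be D.

D B E C A F / E F D A B C / A C F D E B / B E A F C D / C D B E F A / F A C B D E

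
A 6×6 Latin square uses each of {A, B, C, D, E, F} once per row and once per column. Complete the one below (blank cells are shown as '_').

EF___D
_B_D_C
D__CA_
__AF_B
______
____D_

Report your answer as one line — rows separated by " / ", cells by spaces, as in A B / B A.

E F C A B D / A B E D F C / D E B C A F / C D A F E B / F A D B C E / B C F E D A

Cell (r3,c2): row 3 has {A,C,D}; column 2 has {B,F} → E.
Cell (r3,c6): row 3 has {A,C,D,E}; column 6 has {B,C,D} → F.
Cell (r4,c1): row 4 has {A,B,F}; column 1 has {D,E} → C.
Cell (r4,c2): row 4 has {A,B,C,F}; column 2 has {B,E,F} → D.
Cell (r4,c5): row 4 has {A,B,C,D,F}; column 5 has {A,D} → E.
Cell (r2,c5): row 2 has {B,C,D}; column 5 has {A,D,E} → F.
Cell (r3,c3): row 3 has {A,C,D,E,F}; column 3 has {A} → B.
Cell (r1,c3): row 1 has {D,E,F}; column 3 has {A,B} → C.
Cell (r1,c5): row 1 has {C,D,E,F}; column 5 has {A,D,E,F} → B.
Cell (r2,c1): row 2 has {B,C,D,F}; column 1 has {C,D,E} → A.
Cell (r2,c3): row 2 has {A,B,C,D,F}; column 3 has {A,B,C} → E.
Cell (r5,c5): row 5 is empty so far; column 5 has {A,B,D,E,F} → C.
Cell (r6,c3): row 6 has {D}; column 3 has {A,B,C,E} → F.
Cell (r1,c4): row 1 has {B,C,D,E,F}; column 4 has {C,D,F} → A.
Cell (r5,c2): row 5 has {C}; column 2 has {B,D,E,F} → A.
Cell (r5,c3): row 5 has {A,C}; column 3 has {A,B,C,E,F} → D.
Cell (r5,c6): row 5 has {A,C,D}; column 6 has {B,C,D,F} → E.
Cell (r6,c1): row 6 has {D,F}; column 1 has {A,C,D,E} → B.
Cell (r6,c2): row 6 has {B,D,F}; column 2 has {A,B,D,E,F} → C.
Cell (r6,c4): row 6 has {B,C,D,F}; column 4 has {A,C,D,F} → E.
Cell (r6,c6): row 6 has {B,C,D,E,F}; column 6 has {B,C,D,E,F} → A.
Cell (r5,c1): row 5 has {A,C,D,E}; column 1 has {A,B,C,D,E} → F.
Cell (r5,c4): row 5 has {A,C,D,E,F}; column 4 has {A,C,D,E,F} → B.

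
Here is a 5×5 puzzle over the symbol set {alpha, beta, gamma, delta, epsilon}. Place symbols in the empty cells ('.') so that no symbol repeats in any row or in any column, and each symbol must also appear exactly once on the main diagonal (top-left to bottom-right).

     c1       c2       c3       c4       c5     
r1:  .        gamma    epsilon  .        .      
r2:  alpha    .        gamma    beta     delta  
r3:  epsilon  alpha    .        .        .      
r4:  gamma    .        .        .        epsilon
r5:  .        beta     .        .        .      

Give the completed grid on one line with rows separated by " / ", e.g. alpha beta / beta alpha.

beta gamma epsilon delta alpha / alpha epsilon gamma beta delta / epsilon alpha delta gamma beta / gamma delta beta alpha epsilon / delta beta alpha epsilon gamma

(r2,c2) = epsilon
(r4,c2) = delta
(r4,c4) = alpha
(r5,c1) = delta
(r5,c3) = alpha
(r5,c5) = gamma
(r1,c1) = beta
(r1,c4) = delta
(r1,c5) = alpha
(r3,c3) = delta
(r3,c4) = gamma
(r3,c5) = beta
(r4,c3) = beta
(r5,c4) = epsilon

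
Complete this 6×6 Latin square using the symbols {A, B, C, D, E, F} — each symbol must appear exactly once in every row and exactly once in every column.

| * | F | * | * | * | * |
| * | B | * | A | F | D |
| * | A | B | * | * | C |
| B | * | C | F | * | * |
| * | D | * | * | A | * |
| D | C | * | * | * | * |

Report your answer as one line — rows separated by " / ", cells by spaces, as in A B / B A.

(r2,c3) = E
(r4,c2) = E
(r4,c5) = D
(r4,c6) = A
(r5,c3) = F
(r6,c3) = A
(r1,c3) = D
(r2,c1) = C
(r3,c5) = E
(r5,c1) = E
(r5,c6) = B
(r6,c5) = B
(r1,c1) = A
(r1,c5) = C
(r1,c6) = E
(r3,c1) = F
(r3,c4) = D
(r5,c4) = C
(r6,c4) = E
(r6,c6) = F
(r1,c4) = B

A F D B C E / C B E A F D / F A B D E C / B E C F D A / E D F C A B / D C A E B F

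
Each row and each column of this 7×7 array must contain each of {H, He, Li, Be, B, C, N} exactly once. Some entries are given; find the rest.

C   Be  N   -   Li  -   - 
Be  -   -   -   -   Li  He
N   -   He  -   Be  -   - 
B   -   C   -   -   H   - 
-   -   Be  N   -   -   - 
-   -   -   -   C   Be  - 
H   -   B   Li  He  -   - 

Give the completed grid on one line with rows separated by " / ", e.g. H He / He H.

C Be N He Li B H / Be N H C B Li He / N Li He H Be C B / B He C Be N H Li / Li B Be N H He C / He H Li B C Be N / H C B Li He N Be

(r2,c3): row 2 has {He,Li,Be}; column 3 has {He,Be,B,C,N}, so it must be H.
(r4,c5): row 4 has {H,B,C}; column 5 has {He,Li,Be,C}, so it must be N.
(r6,c3): row 6 has {Be,C}; column 3 has {H,He,Be,B,C,N}, so it must be Li.
(r2,c5): row 2 has {H,He,Li,Be}; column 5 has {He,Li,Be,C,N}, so it must be B.
(r5,c5): row 5 has {Be,N}; column 5 has {He,Li,Be,B,C,N}, so it must be H.
(r6,c1): row 6 has {Li,Be,C}; column 1 has {H,Be,B,C,N}, so it must be He.
(r2,c4): row 2 has {H,He,Li,Be,B}; column 4 has {Li,N}, so it must be C.
(r5,c1): row 5 has {H,Be,N}; column 1 has {H,He,Be,B,C,N}, so it must be Li.
(r2,c2): row 2 has {H,He,Li,Be,B,C}; column 2 has {Be}, so it must be N.
(r7,c2): row 7 has {H,He,Li,B}; column 2 has {Be,N}, so it must be C.
(r7,c6): row 7 has {H,He,Li,B,C}; column 6 has {H,Li,Be}, so it must be N.
(r7,c7): row 7 has {H,He,Li,B,C,N}; column 7 has {He}, so it must be Be.
(r4,c7): row 4 has {H,B,C,N}; column 7 has {He,Be}, so it must be Li.
(r4,c2): row 4 has {H,Li,B,C,N}; column 2 has {Be,C,N}, so it must be He.
(r4,c4): row 4 has {H,He,Li,B,C,N}; column 4 has {Li,C,N}, so it must be Be.
(r5,c2): row 5 has {H,Li,Be,N}; column 2 has {He,Be,C,N}, so it must be B.
(r5,c7): row 5 has {H,Li,Be,B,N}; column 7 has {He,Li,Be}, so it must be C.
(r6,c2): row 6 has {He,Li,Be,C}; column 2 has {He,Be,B,C,N}, so it must be H.
(r6,c4): row 6 has {H,He,Li,Be,C}; column 4 has {Li,Be,C,N}, so it must be B.
(r6,c7): row 6 has {H,He,Li,Be,B,C}; column 7 has {He,Li,Be,C}, so it must be N.
(r3,c2): row 3 has {He,Be,N}; column 2 has {H,He,Be,B,C,N}, so it must be Li.
(r3,c4): row 3 has {He,Li,Be,N}; column 4 has {Li,Be,B,C,N}, so it must be H.
(r3,c7): row 3 has {H,He,Li,Be,N}; column 7 has {He,Li,Be,C,N}, so it must be B.
(r5,c6): row 5 has {H,Li,Be,B,C,N}; column 6 has {H,Li,Be,N}, so it must be He.
(r1,c4): row 1 has {Li,Be,C,N}; column 4 has {H,Li,Be,B,C,N}, so it must be He.
(r1,c6): row 1 has {He,Li,Be,C,N}; column 6 has {H,He,Li,Be,N}, so it must be B.
(r1,c7): row 1 has {He,Li,Be,B,C,N}; column 7 has {He,Li,Be,B,C,N}, so it must be H.
(r3,c6): row 3 has {H,He,Li,Be,B,N}; column 6 has {H,He,Li,Be,B,N}, so it must be C.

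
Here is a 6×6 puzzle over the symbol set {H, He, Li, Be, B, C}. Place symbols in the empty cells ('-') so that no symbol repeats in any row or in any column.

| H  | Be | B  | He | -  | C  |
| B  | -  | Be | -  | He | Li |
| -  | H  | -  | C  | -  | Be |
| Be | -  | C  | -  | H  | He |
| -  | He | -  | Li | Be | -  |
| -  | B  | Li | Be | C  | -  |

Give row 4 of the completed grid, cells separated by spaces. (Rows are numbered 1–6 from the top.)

(r1,c5) = Li
(r2,c2) = C
(r2,c4) = H
(r3,c3) = He
(r3,c5) = B
(r4,c2) = Li
(r4,c4) = B

Be Li C B H He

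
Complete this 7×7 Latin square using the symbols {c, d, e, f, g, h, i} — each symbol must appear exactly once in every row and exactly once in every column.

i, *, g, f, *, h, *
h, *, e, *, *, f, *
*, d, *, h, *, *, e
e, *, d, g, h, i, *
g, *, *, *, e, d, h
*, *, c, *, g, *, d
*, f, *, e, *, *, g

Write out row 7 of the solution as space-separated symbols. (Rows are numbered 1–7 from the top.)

d f h e i c g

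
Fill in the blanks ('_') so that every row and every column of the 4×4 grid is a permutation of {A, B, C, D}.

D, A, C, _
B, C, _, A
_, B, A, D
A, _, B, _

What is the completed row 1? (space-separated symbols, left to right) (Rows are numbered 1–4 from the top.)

D A C B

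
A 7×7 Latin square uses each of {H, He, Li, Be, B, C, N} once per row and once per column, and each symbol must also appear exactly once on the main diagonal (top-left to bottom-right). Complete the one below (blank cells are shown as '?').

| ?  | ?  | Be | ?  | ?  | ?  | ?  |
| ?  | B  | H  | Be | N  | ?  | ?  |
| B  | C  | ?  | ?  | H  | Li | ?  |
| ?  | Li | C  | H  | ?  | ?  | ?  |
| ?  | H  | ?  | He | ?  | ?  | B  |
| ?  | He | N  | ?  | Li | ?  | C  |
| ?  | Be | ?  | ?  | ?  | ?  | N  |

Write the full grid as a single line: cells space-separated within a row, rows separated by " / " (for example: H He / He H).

Li N Be C B He H / He B H Be N C Li / B C He N H Li Be / N Li C H Be B He / Be H Li He C N B / H He N B Li Be C / C Be B Li He H N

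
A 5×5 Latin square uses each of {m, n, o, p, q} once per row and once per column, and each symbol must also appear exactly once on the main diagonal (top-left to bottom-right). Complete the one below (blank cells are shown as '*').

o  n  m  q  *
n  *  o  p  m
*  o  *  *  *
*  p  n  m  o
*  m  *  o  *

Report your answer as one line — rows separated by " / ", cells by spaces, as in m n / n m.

o n m q p / n q o p m / m o p n q / q p n m o / p m q o n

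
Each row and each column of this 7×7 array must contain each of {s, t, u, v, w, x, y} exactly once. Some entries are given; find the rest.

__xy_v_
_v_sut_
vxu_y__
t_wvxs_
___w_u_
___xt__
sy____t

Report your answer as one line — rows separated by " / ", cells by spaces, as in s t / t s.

w t x y s v u / x v y s u t w / v x u t y w s / t u w v x s y / y s t w v u x / u w s x t y v / s y v u w x t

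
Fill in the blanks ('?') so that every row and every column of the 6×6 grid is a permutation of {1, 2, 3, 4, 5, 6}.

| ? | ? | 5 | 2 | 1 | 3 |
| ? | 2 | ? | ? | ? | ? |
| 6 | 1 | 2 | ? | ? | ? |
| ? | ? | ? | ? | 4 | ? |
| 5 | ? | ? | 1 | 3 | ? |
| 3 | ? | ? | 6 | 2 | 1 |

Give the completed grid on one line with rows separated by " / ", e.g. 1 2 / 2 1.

(r1,c1) = 4
(r1,c2) = 6
(r2,c1) = 1
(r3,c5) = 5
(r3,c6) = 4
(r4,c1) = 2
(r5,c2) = 4
(r5,c3) = 6
(r5,c6) = 2
(r6,c2) = 5
(r6,c3) = 4
(r2,c3) = 3
(r2,c5) = 6
(r2,c6) = 5
(r3,c4) = 3
(r4,c2) = 3
(r4,c3) = 1
(r4,c4) = 5
(r4,c6) = 6
(r2,c4) = 4

4 6 5 2 1 3 / 1 2 3 4 6 5 / 6 1 2 3 5 4 / 2 3 1 5 4 6 / 5 4 6 1 3 2 / 3 5 4 6 2 1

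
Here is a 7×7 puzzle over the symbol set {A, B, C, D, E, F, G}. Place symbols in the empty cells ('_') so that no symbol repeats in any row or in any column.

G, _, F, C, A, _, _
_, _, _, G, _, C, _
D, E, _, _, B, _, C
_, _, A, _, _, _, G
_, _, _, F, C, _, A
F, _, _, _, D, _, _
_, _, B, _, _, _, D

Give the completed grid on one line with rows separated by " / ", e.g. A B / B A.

(r3,c3) = G
(r3,c4) = A
(r3,c6) = F
(r7,c4) = E
(r6,c4) = B
(r6,c7) = E
(r1,c7) = B
(r2,c7) = F
(r4,c4) = D
(r6,c3) = C
(r1,c2) = D
(r1,c6) = E
(r2,c5) = E
(r4,c5) = F
(r4,c6) = B
(r7,c5) = G
(r7,c6) = A
(r2,c3) = D
(r4,c2) = C
(r5,c3) = E
(r6,c6) = G
(r7,c1) = C
(r7,c2) = F
(r4,c1) = E
(r5,c1) = B
(r5,c2) = G
(r5,c6) = D
(r6,c2) = A
(r2,c1) = A
(r2,c2) = B

G D F C A E B / A B D G E C F / D E G A B F C / E C A D F B G / B G E F C D A / F A C B D G E / C F B E G A D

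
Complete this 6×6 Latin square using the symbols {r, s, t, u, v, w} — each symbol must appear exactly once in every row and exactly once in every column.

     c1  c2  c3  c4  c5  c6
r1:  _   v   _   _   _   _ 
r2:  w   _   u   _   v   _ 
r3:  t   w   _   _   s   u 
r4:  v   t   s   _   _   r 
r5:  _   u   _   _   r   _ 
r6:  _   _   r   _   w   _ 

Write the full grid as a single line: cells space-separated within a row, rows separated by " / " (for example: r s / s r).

At row 3, column 3: row 3 has {s,t,u,w}; column 3 has {r,s,u}; that leaves v.
At row 3, column 4: row 3 has {s,t,u,v,w}; column 4 is empty so far; that leaves r.
At row 4, column 5: row 4 has {r,s,t,v}; column 5 has {r,s,v,w}; that leaves u.
At row 5, column 1: row 5 has {r,u}; column 1 has {t,v,w}; that leaves s.
At row 6, column 1: row 6 has {r,w}; column 1 has {s,t,v,w}; that leaves u.
At row 6, column 2: row 6 has {r,u,w}; column 2 has {t,u,v,w}; that leaves s.
At row 1, column 1: row 1 has {v}; column 1 has {s,t,u,v,w}; that leaves r.
At row 1, column 5: row 1 has {r,v}; column 5 has {r,s,u,v,w}; that leaves t.
At row 2, column 2: row 2 has {u,v,w}; column 2 has {s,t,u,v,w}; that leaves r.
At row 4, column 4: row 4 has {r,s,t,u,v}; column 4 has {r}; that leaves w.
At row 1, column 3: row 1 has {r,t,v}; column 3 has {r,s,u,v}; that leaves w.
At row 1, column 6: row 1 has {r,t,v,w}; column 6 has {r,u}; that leaves s.
At row 2, column 6: row 2 has {r,u,v,w}; column 6 has {r,s,u}; that leaves t.
At row 5, column 3: row 5 has {r,s,u}; column 3 has {r,s,u,v,w}; that leaves t.
At row 5, column 4: row 5 has {r,s,t,u}; column 4 has {r,w}; that leaves v.
At row 5, column 6: row 5 has {r,s,t,u,v}; column 6 has {r,s,t,u}; that leaves w.
At row 6, column 4: row 6 has {r,s,u,w}; column 4 has {r,v,w}; that leaves t.
At row 6, column 6: row 6 has {r,s,t,u,w}; column 6 has {r,s,t,u,w}; that leaves v.
At row 1, column 4: row 1 has {r,s,t,v,w}; column 4 has {r,t,v,w}; that leaves u.
At row 2, column 4: row 2 has {r,t,u,v,w}; column 4 has {r,t,u,v,w}; that leaves s.

r v w u t s / w r u s v t / t w v r s u / v t s w u r / s u t v r w / u s r t w v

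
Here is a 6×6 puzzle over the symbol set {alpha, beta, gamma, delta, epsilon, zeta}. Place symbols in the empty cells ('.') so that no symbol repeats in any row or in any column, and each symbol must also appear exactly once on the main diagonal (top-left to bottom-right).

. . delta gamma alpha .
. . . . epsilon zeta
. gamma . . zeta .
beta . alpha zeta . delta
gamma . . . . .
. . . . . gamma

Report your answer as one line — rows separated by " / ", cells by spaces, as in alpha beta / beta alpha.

Cell (r1,c1): row 1 has {alpha,gamma,delta}; column 1 has {beta,gamma}; the diagonal has {gamma,zeta} → epsilon.
Cell (r1,c6): row 1 has {alpha,gamma,delta,epsilon}; column 6 has {gamma,delta,zeta} → beta.
Cell (r3,c3): row 3 has {gamma,zeta}; column 3 has {alpha,delta}; the diagonal has {gamma,epsilon,zeta} → beta.
Cell (r4,c2): row 4 has {alpha,beta,delta,zeta}; column 2 has {gamma} → epsilon.
Cell (r4,c5): row 4 has {alpha,beta,delta,epsilon,zeta}; column 5 has {alpha,epsilon,zeta} → gamma.
Cell (r5,c5): row 5 has {gamma}; column 5 has {alpha,gamma,epsilon,zeta}; the diagonal has {beta,gamma,epsilon,zeta} → delta.
Cell (r6,c5): row 6 has {gamma}; column 5 has {alpha,gamma,delta,epsilon,zeta} → beta.
Cell (r1,c2): row 1 has {alpha,beta,gamma,delta,epsilon}; column 2 has {gamma,epsilon} → zeta.
Cell (r2,c2): row 2 has {epsilon,zeta}; column 2 has {gamma,epsilon,zeta}; the diagonal has {beta,gamma,delta,epsilon,zeta} → alpha.
Cell (r2,c3): row 2 has {alpha,epsilon,zeta}; column 3 has {alpha,beta,delta} → gamma.
Cell (r5,c2): row 5 has {gamma,delta}; column 2 has {alpha,gamma,epsilon,zeta} → beta.
Cell (r6,c2): row 6 has {beta,gamma}; column 2 has {alpha,beta,gamma,epsilon,zeta} → delta.
Cell (r2,c1): row 2 has {alpha,gamma,epsilon,zeta}; column 1 has {beta,gamma,epsilon} → delta.
Cell (r2,c4): row 2 has {alpha,gamma,delta,epsilon,zeta}; column 4 has {gamma,zeta} → beta.
Cell (r3,c1): row 3 has {beta,gamma,zeta}; column 1 has {beta,gamma,delta,epsilon} → alpha.
Cell (r3,c6): row 3 has {alpha,beta,gamma,zeta}; column 6 has {beta,gamma,delta,zeta} → epsilon.
Cell (r5,c6): row 5 has {beta,gamma,delta}; column 6 has {beta,gamma,delta,epsilon,zeta} → alpha.
Cell (r6,c1): row 6 has {beta,gamma,delta}; column 1 has {alpha,beta,gamma,delta,epsilon} → zeta.
Cell (r6,c3): row 6 has {beta,gamma,delta,zeta}; column 3 has {alpha,beta,gamma,delta} → epsilon.
Cell (r6,c4): row 6 has {beta,gamma,delta,epsilon,zeta}; column 4 has {beta,gamma,zeta} → alpha.
Cell (r3,c4): row 3 has {alpha,beta,gamma,epsilon,zeta}; column 4 has {alpha,beta,gamma,zeta} → delta.
Cell (r5,c3): row 5 has {alpha,beta,gamma,delta}; column 3 has {alpha,beta,gamma,delta,epsilon} → zeta.
Cell (r5,c4): row 5 has {alpha,beta,gamma,delta,zeta}; column 4 has {alpha,beta,gamma,delta,zeta} → epsilon.

epsilon zeta delta gamma alpha beta / delta alpha gamma beta epsilon zeta / alpha gamma beta delta zeta epsilon / beta epsilon alpha zeta gamma delta / gamma beta zeta epsilon delta alpha / zeta delta epsilon alpha beta gamma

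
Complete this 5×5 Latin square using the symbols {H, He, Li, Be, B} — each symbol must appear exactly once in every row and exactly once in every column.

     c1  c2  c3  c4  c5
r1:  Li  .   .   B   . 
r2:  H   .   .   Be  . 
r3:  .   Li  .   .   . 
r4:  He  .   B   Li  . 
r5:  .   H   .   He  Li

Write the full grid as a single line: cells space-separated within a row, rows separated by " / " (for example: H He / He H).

Li He H B Be / H B Li Be He / Be Li He H B / He Be B Li H / B H Be He Li

(r3,c4): row 3 has {Li}; column 4 has {He,Li,Be,B}, so it must be H.
(r4,c2): row 4 has {He,Li,B}; column 2 has {H,Li}, so it must be Be.
(r4,c5): row 4 has {He,Li,Be,B}; column 5 has {Li}, so it must be H.
(r5,c3): row 5 has {H,He,Li}; column 3 has {B}, so it must be Be.
(r1,c2): row 1 has {Li,B}; column 2 has {H,Li,Be}, so it must be He.
(r1,c3): row 1 has {He,Li,B}; column 3 has {Be,B}, so it must be H.
(r1,c5): row 1 has {H,He,Li,B}; column 5 has {H,Li}, so it must be Be.
(r2,c2): row 2 has {H,Be}; column 2 has {H,He,Li,Be}, so it must be B.
(r2,c5): row 2 has {H,Be,B}; column 5 has {H,Li,Be}, so it must be He.
(r3,c3): row 3 has {H,Li}; column 3 has {H,Be,B}, so it must be He.
(r3,c5): row 3 has {H,He,Li}; column 5 has {H,He,Li,Be}, so it must be B.
(r5,c1): row 5 has {H,He,Li,Be}; column 1 has {H,He,Li}, so it must be B.
(r2,c3): row 2 has {H,He,Be,B}; column 3 has {H,He,Be,B}, so it must be Li.
(r3,c1): row 3 has {H,He,Li,B}; column 1 has {H,He,Li,B}, so it must be Be.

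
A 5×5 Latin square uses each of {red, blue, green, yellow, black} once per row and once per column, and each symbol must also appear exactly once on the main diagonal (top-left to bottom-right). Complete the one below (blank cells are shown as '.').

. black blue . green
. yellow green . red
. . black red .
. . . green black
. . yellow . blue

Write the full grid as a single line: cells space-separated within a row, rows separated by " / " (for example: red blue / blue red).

At row 1, column 1: row 1 has {blue,green,black}; column 1 is empty so far; the diagonal has {blue,green,yellow,black}; that leaves red.
At row 1, column 4: row 1 has {red,blue,green,black}; column 4 has {red,green}; that leaves yellow.
At row 3, column 5: row 3 has {red,black}; column 5 has {red,blue,green,black}; that leaves yellow.
At row 4, column 3: row 4 has {green,black}; column 3 has {blue,green,yellow,black}; that leaves red.
At row 5, column 4: row 5 has {blue,yellow}; column 4 has {red,green,yellow}; that leaves black.
At row 2, column 4: row 2 has {red,green,yellow}; column 4 has {red,green,yellow,black}; that leaves blue.
At row 4, column 2: row 4 has {red,green,black}; column 2 has {yellow,black}; that leaves blue.
At row 5, column 1: row 5 has {blue,yellow,black}; column 1 has {red}; that leaves green.
At row 5, column 2: row 5 has {blue,green,yellow,black}; column 2 has {blue,yellow,black}; that leaves red.
At row 2, column 1: row 2 has {red,blue,green,yellow}; column 1 has {red,green}; that leaves black.
At row 3, column 1: row 3 has {red,yellow,black}; column 1 has {red,green,black}; that leaves blue.
At row 3, column 2: row 3 has {red,blue,yellow,black}; column 2 has {red,blue,yellow,black}; that leaves green.
At row 4, column 1: row 4 has {red,blue,green,black}; column 1 has {red,blue,green,black}; that leaves yellow.

red black blue yellow green / black yellow green blue red / blue green black red yellow / yellow blue red green black / green red yellow black blue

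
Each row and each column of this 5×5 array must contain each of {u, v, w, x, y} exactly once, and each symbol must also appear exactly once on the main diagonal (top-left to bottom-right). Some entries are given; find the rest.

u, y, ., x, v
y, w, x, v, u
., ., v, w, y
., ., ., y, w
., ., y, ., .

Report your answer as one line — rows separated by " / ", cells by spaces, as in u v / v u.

Cell (r1,c3): row 1 has {u,v,x,y}; column 3 has {v,x,y} → w.
Cell (r3,c1): row 3 has {v,w,y}; column 1 has {u,y} → x.
Cell (r3,c2): row 3 has {v,w,x,y}; column 2 has {w,y} → u.
Cell (r4,c1): row 4 has {w,y}; column 1 has {u,x,y} → v.
Cell (r4,c2): row 4 has {v,w,y}; column 2 has {u,w,y} → x.
Cell (r4,c3): row 4 has {v,w,x,y}; column 3 has {v,w,x,y} → u.
Cell (r5,c1): row 5 has {y}; column 1 has {u,v,x,y} → w.
Cell (r5,c2): row 5 has {w,y}; column 2 has {u,w,x,y} → v.
Cell (r5,c4): row 5 has {v,w,y}; column 4 has {v,w,x,y} → u.
Cell (r5,c5): row 5 has {u,v,w,y}; column 5 has {u,v,w,y}; the diagonal has {u,v,w,y} → x.

u y w x v / y w x v u / x u v w y / v x u y w / w v y u x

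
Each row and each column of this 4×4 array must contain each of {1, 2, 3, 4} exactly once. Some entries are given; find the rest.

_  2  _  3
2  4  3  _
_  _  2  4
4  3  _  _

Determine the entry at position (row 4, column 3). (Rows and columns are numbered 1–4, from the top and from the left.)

1

row 1 has {2,3}; column 1 has {2,4} — only 1 is left for (r1,c1).
row 1 has {1,2,3}; column 3 has {2,3} — only 4 is left for (r1,c3).
row 2 has {2,3,4}; column 4 has {3,4} — only 1 is left for (r2,c4).
row 3 has {2,4}; column 1 has {1,2,4} — only 3 is left for (r3,c1).
row 3 has {2,3,4}; column 2 has {2,3,4} — only 1 is left for (r3,c2).
row 4 has {3,4}; column 3 has {2,3,4} — only 1 is left for (r4,c3).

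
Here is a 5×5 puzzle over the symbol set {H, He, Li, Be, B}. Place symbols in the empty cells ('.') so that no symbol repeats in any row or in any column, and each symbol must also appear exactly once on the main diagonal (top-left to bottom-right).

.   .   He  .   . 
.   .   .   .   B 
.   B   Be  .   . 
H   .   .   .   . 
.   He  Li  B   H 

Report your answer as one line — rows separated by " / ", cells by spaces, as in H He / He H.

B H He Li Be / He Li H Be B / Li B Be H He / H Be B He Li / Be He Li B H

row 2 has {B}; column 2 has {He,B}; the diagonal has {H,Be} — only Li is left for (r2,c2).
row 2 has {Li,B}; column 3 has {He,Li,Be} — only H is left for (r2,c3).
row 4 has {H}; column 2 has {He,Li,B} — only Be is left for (r4,c2).
row 4 has {H,Be}; column 3 has {H,He,Li,Be} — only B is left for (r4,c3).
row 4 has {H,Be,B}; column 4 has {B}; the diagonal has {H,Li,Be} — only He is left for (r4,c4).
row 4 has {H,He,Be,B}; column 5 has {H,B} — only Li is left for (r4,c5).
row 5 has {H,He,Li,B}; column 1 has {H} — only Be is left for (r5,c1).
row 1 has {He}; column 1 has {H,Be}; the diagonal has {H,He,Li,Be} — only B is left for (r1,c1).
row 1 has {He,B}; column 2 has {He,Li,Be,B} — only H is left for (r1,c2).
row 1 has {H,He,B}; column 5 has {H,Li,B} — only Be is left for (r1,c5).
row 2 has {H,Li,B}; column 1 has {H,Be,B} — only He is left for (r2,c1).
row 2 has {H,He,Li,B}; column 4 has {He,B} — only Be is left for (r2,c4).
row 3 has {Be,B}; column 1 has {H,He,Be,B} — only Li is left for (r3,c1).
row 3 has {Li,Be,B}; column 4 has {He,Be,B} — only H is left for (r3,c4).
row 3 has {H,Li,Be,B}; column 5 has {H,Li,Be,B} — only He is left for (r3,c5).
row 1 has {H,He,Be,B}; column 4 has {H,He,Be,B} — only Li is left for (r1,c4).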